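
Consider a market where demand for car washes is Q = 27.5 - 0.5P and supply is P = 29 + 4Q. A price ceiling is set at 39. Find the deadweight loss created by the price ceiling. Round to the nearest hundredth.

Rewriting demand in inverse form: P = 55 - 2Q.
Free-market equilibrium: 55 - 2Q = 29 + 4Q gives Q* = 4.3333, P* = 46.3333.
At P = 39, sellers supply (39 - 29)/4 = 2.5 while buyers want more, so the quantity traded is 2.5 at price 39.
At Q = 2.5 the demand price is 50 and the supply price is 39. Deadweight loss is the triangle between the curves from 2.5 to 4.3333: (1/2)(50 - 39)(4.3333 - 2.5) = 10.0833.

10.08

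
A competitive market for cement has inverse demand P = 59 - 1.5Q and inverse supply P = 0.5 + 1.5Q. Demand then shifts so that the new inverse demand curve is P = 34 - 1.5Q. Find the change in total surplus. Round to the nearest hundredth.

-383.33

Initial equilibrium: Q_0 = 19.5, P_0 = 29.75; CS_0 = (1/2)(19.5)(29.25) = 285.1875, PS_0 = (1/2)(19.5)(29.25) = 285.1875.
New equilibrium: 34 - 1.5Q = 0.5 + 1.5Q gives Q_1 = 11.1667, P_1 = 17.25; CS_1 = 93.5208, PS_1 = 93.5208.
Change in total surplus = (93.5208 + 93.5208) - (285.1875 + 285.1875) = -383.3333.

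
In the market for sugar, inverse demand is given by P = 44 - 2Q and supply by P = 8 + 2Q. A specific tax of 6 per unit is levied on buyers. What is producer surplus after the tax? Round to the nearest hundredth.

Pre-tax equilibrium: 44 - 2Q = 8 + 2Q gives Q* = 9, P* = 26.
A tax on buyers shifts demand down by 6: (44 - 6) - 2Q = 8 + 2Q, so Q_t = 7.5. Buyers pay P_b = 29; sellers receive P_s = P_b - 6 = 23.
PS = (1/2)(Q_t)(P_s - 8) = (1/2)(7.5)(15) = 56.25.

56.25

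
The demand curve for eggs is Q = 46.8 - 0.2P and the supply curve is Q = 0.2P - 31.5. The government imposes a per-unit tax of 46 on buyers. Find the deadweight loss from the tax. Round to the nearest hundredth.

Rewriting demand in inverse form: P = 234 - 5Q.
Rewriting supply in inverse form: P = 157.5 + 5Q.
Without the tax, 234 - 5Q = 157.5 + 5Q so Q* = 7.65 and P* = 195.75.
A tax on buyers shifts demand down by 46: (234 - 46) - 5Q = 157.5 + 5Q, so Q_t = 3.05. Buyers pay P_b = 218.75; sellers receive P_s = P_b - 46 = 172.75.
Deadweight loss is the triangle between the curves from Q_t to Q*: (1/2)(7.65 - 3.05)(46) = 105.8.

105.80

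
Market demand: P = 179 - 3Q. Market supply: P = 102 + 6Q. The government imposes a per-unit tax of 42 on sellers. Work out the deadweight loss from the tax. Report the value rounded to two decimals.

98.00

Without the tax, 179 - 3Q = 102 + 6Q so Q* = 8.5556 and P* = 153.3333.
With the tax, sellers need 42 more per unit: 179 - 3Q = 102 + 6Q + 42, so Q_t = 3.8889. Buyers pay P_b = 167.3333; sellers receive P_s = P_b - 42 = 125.3333.
The welfare triangle lost has base Q* - Q_t = 4.6667 and height t = 42, so DWL = (1/2)(4.6667)(42) = 98.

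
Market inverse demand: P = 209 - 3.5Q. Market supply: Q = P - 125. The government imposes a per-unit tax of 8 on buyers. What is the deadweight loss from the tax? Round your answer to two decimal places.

Rewriting supply in inverse form: P = 125 + Q.
Without the tax, 209 - 3.5Q = 125 + Q so Q* = 18.6667 and P* = 143.6667.
With the tax, buyers' net willingness to pay falls by 8: (209 - 8) - 3.5Q = 125 + Q, so Q_t = 16.8889. Buyers pay P_b = 149.8889; sellers receive P_s = P_b - 8 = 141.8889.
The welfare triangle lost has base Q* - Q_t = 1.7778 and height t = 8, so DWL = (1/2)(1.7778)(8) = 7.1111.

7.11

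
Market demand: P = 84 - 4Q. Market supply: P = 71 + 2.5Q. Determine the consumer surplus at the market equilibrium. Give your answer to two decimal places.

8.00

Equilibrium: 84 - 4Q = 71 + 2.5Q, so Q* = 2 and P* = 76.
Consumer surplus is the triangle under demand above P*: (1/2)(2)(84 - 76) = (1/2)(2)(8) = 8.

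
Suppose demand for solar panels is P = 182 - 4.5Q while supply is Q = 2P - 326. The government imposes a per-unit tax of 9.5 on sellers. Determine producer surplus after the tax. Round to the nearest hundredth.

Rewriting supply in inverse form: P = 163 + 0.5Q.
Pre-tax equilibrium: 182 - 4.5Q = 163 + 0.5Q gives Q* = 3.8, P* = 164.9.
With the tax, sellers need 9.5 more per unit: 182 - 4.5Q = 163 + 0.5Q + 9.5, so Q_t = 1.9. Buyers pay P_b = 173.45; sellers receive P_s = P_b - 9.5 = 163.95.
PS = (1/2)(Q_t)(P_s - 163) = (1/2)(1.9)(0.95) = 0.9025.

0.90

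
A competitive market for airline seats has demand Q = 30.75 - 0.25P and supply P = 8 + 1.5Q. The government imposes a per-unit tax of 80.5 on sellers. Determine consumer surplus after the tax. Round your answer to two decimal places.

Rewriting demand in inverse form: P = 123 - 4Q.
Pre-tax equilibrium: 123 - 4Q = 8 + 1.5Q gives Q* = 20.9091, P* = 39.3636.
With the tax, sellers need 80.5 more per unit: 123 - 4Q = 8 + 1.5Q + 80.5, so Q_t = 6.2727. Buyers pay P_b = 97.9091; sellers receive P_s = P_b - 80.5 = 17.4091.
Consumer surplus is the triangle under demand above P_b: (1/2)(6.2727)(123 - 97.9091) = 78.6942.

78.69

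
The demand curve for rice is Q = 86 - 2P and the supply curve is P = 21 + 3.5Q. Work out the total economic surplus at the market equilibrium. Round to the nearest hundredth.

60.50

Rewriting demand in inverse form: P = 43 - 0.5Q.
Set 43 - 0.5Q = 21 + 3.5Q, which gives 22 = 4Q, so Q* = 5.5 and P* = 43 - 0.5(5.5) = 40.25.
Total surplus is the full triangle between the curves from 0 to Q*: (1/2)(5.5)(43 - 21) = 60.5.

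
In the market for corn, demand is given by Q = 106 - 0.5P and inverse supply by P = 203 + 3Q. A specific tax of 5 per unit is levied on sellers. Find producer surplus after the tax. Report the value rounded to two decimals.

Rewriting demand in inverse form: P = 212 - 2Q.
Without the tax, 212 - 2Q = 203 + 3Q so Q* = 1.8 and P* = 208.4.
With the tax, sellers need 5 more per unit: 212 - 2Q = 203 + 3Q + 5, so Q_t = 0.8. Buyers pay P_b = 210.4; sellers receive P_s = P_b - 5 = 205.4.
Producer surplus is the triangle above supply below P_s: (1/2)(0.8)(205.4 - 203) = 0.96.

0.96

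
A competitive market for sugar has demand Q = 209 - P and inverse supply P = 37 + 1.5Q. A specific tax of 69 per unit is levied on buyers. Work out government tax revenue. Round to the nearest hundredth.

Rewriting demand in inverse form: P = 209 - Q.
Without the tax, 209 - Q = 37 + 1.5Q so Q* = 68.8 and P* = 140.2.
With the tax, buyers' net willingness to pay falls by 69: (209 - 69) - Q = 37 + 1.5Q, so Q_t = 41.2. Buyers pay P_b = 167.8; sellers receive P_s = P_b - 69 = 98.8.
Revenue is the tax times quantity traded: 69 x 41.2 = 2842.8.

2842.80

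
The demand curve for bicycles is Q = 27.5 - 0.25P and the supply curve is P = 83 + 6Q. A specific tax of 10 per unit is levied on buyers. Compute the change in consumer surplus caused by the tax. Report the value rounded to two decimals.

-8.80

Rewriting demand in inverse form: P = 110 - 4Q.
Pre-tax equilibrium: 110 - 4Q = 83 + 6Q gives Q* = 2.7, P* = 99.2.
With the tax, buyers' net willingness to pay falls by 10: (110 - 10) - 4Q = 83 + 6Q, so Q_t = 1.7. Buyers pay P_b = 103.2; sellers receive P_s = P_b - 10 = 93.2.
Consumers lose the trapezoid between P* and P_b out to Q_t plus the triangle from Q_t to Q*: change in CS = 5.78 - 14.58 = -8.8.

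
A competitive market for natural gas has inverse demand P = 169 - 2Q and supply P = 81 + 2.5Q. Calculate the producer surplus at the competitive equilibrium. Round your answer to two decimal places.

478.02

Set 169 - 2Q = 81 + 2.5Q, which gives 88 = 4.5Q, so Q* = 19.5556 and P* = 169 - 2(19.5556) = 129.8889.
PS is the area between P* and the supply curve from 0 to Q*: (1/2)(19.5556)(48.8889) = 478.0247.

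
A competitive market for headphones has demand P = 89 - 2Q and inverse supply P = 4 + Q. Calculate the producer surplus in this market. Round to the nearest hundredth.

Setting demand equal to supply, 85 = 3Q, so Q* = 28.3333 and P* = 32.3333.
The supply curve's price intercept is 4, so PS = (1/2)(Q*)(P* - 4) = (1/2)(28.3333)(28.3333) = 401.3889.

401.39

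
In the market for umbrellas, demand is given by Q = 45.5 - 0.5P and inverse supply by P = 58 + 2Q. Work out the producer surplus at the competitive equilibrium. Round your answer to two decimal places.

68.06

Rewriting demand in inverse form: P = 91 - 2Q.
Equilibrium: 91 - 2Q = 58 + 2Q, so Q* = 8.25 and P* = 74.5.
Producer surplus is the triangle above supply below P*: (1/2)(8.25)(74.5 - 58) = (1/2)(8.25)(16.5) = 68.0625.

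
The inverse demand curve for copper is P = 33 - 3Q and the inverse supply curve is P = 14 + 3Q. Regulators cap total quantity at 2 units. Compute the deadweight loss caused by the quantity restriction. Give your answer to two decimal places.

Unrestricted equilibrium: Q* = (33 - 14)/(3 + 3) = 3.1667.
At Q = 2 the demand price is 33 - 3(2) = 27 and the supply price is 14 + 3(2) = 20.
Deadweight loss is the triangle between the curves from 2 to 3.1667: (1/2)(27 - 20)(3.1667 - 2) = 4.0833.

4.08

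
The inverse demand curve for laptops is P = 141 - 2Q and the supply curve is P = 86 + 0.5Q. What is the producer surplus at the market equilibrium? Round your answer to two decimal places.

121.00

Set 141 - 2Q = 86 + 0.5Q, which gives 55 = 2.5Q, so Q* = 22 and P* = 141 - 2(22) = 97.
Producer surplus is the triangle above supply below P*: (1/2)(22)(97 - 86) = (1/2)(22)(11) = 121.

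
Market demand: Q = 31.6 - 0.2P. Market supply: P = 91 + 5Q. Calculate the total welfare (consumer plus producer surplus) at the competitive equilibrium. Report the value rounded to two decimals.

224.45

Rewriting demand in inverse form: P = 158 - 5Q.
Setting demand equal to supply, 67 = 10Q, so Q* = 6.7 and P* = 124.5.
CS = (1/2)(6.7)(33.5) = 112.225 and PS = (1/2)(6.7)(33.5) = 112.225, so total surplus = 224.45.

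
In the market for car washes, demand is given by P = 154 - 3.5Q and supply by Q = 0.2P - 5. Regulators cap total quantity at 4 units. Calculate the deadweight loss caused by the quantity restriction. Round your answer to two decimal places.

Rewriting supply in inverse form: P = 25 + 5Q.
Unrestricted equilibrium: Q* = (154 - 25)/(3.5 + 5) = 15.1765.
At Q = 4 the demand price is 154 - 3.5(4) = 140 and the supply price is 25 + 5(4) = 45.
DWL = (1/2)(gap between curves at 4) x (Q* - 4) = (1/2)(95)(11.1765) = 530.8824.

530.88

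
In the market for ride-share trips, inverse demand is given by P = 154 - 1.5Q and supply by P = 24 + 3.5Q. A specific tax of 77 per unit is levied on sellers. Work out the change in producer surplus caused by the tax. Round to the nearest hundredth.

-986.37

Pre-tax equilibrium: 154 - 1.5Q = 24 + 3.5Q gives Q* = 26, P* = 115.
A tax on sellers shifts supply up by 77: 154 - 1.5Q = 24 + 3.5Q + 77, so Q_t = 10.6. Buyers pay P_b = 138.1; sellers receive P_s = P_b - 77 = 61.1.
Producers lose the trapezoid between P_s and P* out to Q_t plus the triangle from Q_t to Q*: change in PS = 196.63 - 1183 = -986.37.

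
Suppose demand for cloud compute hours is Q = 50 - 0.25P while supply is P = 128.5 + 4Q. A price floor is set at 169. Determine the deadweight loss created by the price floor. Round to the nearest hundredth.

5.64

Rewriting demand in inverse form: P = 200 - 4Q.
Free-market equilibrium: 200 - 4Q = 128.5 + 4Q gives Q* = 8.9375, P* = 164.25.
At the floor price 169, quantity demanded is (200 - 169)/4 = 7.75; demand is the short side, so Q = 7.75 trades at P = 169.
At Q = 7.75 the demand price is 169 and the supply price is 159.5. Deadweight loss is the triangle between the curves from 7.75 to 8.9375: (1/2)(169 - 159.5)(8.9375 - 7.75) = 5.6406.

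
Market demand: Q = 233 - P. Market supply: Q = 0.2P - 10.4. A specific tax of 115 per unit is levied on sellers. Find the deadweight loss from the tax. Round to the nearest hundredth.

Rewriting demand in inverse form: P = 233 - Q.
Rewriting supply in inverse form: P = 52 + 5Q.
Pre-tax equilibrium: 233 - Q = 52 + 5Q gives Q* = 30.1667, P* = 202.8333.
A tax on sellers shifts supply up by 115: 233 - Q = 52 + 5Q + 115, so Q_t = 11. Buyers pay P_b = 222; sellers receive P_s = P_b - 115 = 107.
The welfare triangle lost has base Q* - Q_t = 19.1667 and height t = 115, so DWL = (1/2)(19.1667)(115) = 1102.0833.

1102.08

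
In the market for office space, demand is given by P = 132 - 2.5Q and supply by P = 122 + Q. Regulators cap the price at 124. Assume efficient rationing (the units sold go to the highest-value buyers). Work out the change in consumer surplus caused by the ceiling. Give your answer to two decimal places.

0.80

Without the control, 132 - 2.5Q = 122 + Q so Q* = 2.8571 and P* = 124.8571.
At the ceiling price 124, quantity supplied is (124 - 122)/1 = 2; supply is the short side, so Q = 2 trades at P = 124.
CS goes from (1/2)(2.8571)(7.1429) = 10.2041 to 11 (computed as (132 - 124)(2) - (1/2)(2.5)(2)^2), a change of 0.7959.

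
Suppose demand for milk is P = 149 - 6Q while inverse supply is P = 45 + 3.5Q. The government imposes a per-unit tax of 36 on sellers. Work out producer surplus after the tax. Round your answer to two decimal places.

89.66

Pre-tax equilibrium: 149 - 6Q = 45 + 3.5Q gives Q* = 10.9474, P* = 83.3158.
With the tax, sellers need 36 more per unit: 149 - 6Q = 45 + 3.5Q + 36, so Q_t = 7.1579. Buyers pay P_b = 106.0526; sellers receive P_s = P_b - 36 = 70.0526.
PS = (1/2)(Q_t)(P_s - 45) = (1/2)(7.1579)(25.0526) = 89.662.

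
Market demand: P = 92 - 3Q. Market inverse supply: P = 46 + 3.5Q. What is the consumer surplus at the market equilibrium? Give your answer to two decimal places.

75.12

Setting demand equal to supply, 46 = 6.5Q, so Q* = 7.0769 and P* = 70.7692.
The demand choke price is 92, so CS = (1/2)(Q*)(92 - P*) = (1/2)(7.0769)(21.2308) = 75.1243.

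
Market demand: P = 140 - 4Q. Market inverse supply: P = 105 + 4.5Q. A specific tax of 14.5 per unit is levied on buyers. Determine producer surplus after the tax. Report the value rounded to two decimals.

Without the tax, 140 - 4Q = 105 + 4.5Q so Q* = 4.1176 and P* = 123.5294.
A tax on buyers shifts demand down by 14.5: (140 - 14.5) - 4Q = 105 + 4.5Q, so Q_t = 2.4118. Buyers pay P_b = 130.3529; sellers receive P_s = P_b - 14.5 = 115.8529.
Producer surplus is the triangle above supply below P_s: (1/2)(2.4118)(115.8529 - 105) = 13.0874.

13.09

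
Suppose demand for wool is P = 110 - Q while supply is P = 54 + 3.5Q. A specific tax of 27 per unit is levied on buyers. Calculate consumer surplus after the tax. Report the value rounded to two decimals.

Without the tax, 110 - Q = 54 + 3.5Q so Q* = 12.4444 and P* = 97.5556.
A tax on buyers shifts demand down by 27: (110 - 27) - Q = 54 + 3.5Q, so Q_t = 6.4444. Buyers pay P_b = 103.5556; sellers receive P_s = P_b - 27 = 76.5556.
Consumer surplus is the triangle under demand above P_b: (1/2)(6.4444)(110 - 103.5556) = 20.7654.

20.77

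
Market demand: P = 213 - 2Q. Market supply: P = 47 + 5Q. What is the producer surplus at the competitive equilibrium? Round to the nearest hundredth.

Setting demand equal to supply, 166 = 7Q, so Q* = 23.7143 and P* = 165.5714.
PS is the area between P* and the supply curve from 0 to Q*: (1/2)(23.7143)(118.5714) = 1405.9184.

1405.92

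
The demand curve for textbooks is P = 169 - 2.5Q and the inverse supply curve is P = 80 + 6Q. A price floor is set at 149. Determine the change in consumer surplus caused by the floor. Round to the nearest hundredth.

Without the control, 169 - 2.5Q = 80 + 6Q so Q* = 10.4706 and P* = 142.8235.
At the floor price 149, quantity demanded is (169 - 149)/2.5 = 8; demand is the short side, so Q = 8 trades at P = 149.
CS goes from (1/2)(10.4706)(26.1765) = 137.0415 to 80 (computed as (169 - 149)(8) - (1/2)(2.5)(8)^2), a change of -57.0415.

-57.04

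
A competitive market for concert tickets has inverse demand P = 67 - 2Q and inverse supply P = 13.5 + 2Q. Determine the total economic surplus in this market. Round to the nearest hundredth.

357.78

Equilibrium: 67 - 2Q = 13.5 + 2Q, so Q* = 13.375 and P* = 40.25.
CS = (1/2)(13.375)(26.75) = 178.8906 and PS = (1/2)(13.375)(26.75) = 178.8906, so total surplus = 357.7812.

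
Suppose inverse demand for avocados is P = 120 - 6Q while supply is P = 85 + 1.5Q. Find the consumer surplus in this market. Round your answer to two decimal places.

65.33

Setting demand equal to supply, 35 = 7.5Q, so Q* = 4.6667 and P* = 92.
CS is the area between the demand curve and P* from 0 to Q*: (1/2)(4.6667)(28) = 65.3333.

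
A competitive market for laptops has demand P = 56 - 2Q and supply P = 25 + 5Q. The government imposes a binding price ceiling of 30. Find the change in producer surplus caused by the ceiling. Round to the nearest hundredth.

-46.53

Without the control, 56 - 2Q = 25 + 5Q so Q* = 4.4286 and P* = 47.1429.
At the ceiling price 30, quantity supplied is (30 - 25)/5 = 1; supply is the short side, so Q = 1 trades at P = 30.
PS goes from (1/2)(4.4286)(22.1429) = 49.0306 to 2.5 (computed as (30 - 25)(1) - (1/2)(5)(1)^2), a change of -46.5306.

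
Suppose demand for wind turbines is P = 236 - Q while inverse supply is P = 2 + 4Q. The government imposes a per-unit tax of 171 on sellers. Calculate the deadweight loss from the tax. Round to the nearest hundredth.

Pre-tax equilibrium: 236 - Q = 2 + 4Q gives Q* = 46.8, P* = 189.2.
With the tax, sellers need 171 more per unit: 236 - Q = 2 + 4Q + 171, so Q_t = 12.6. Buyers pay P_b = 223.4; sellers receive P_s = P_b - 171 = 52.4.
Deadweight loss is the triangle between the curves from Q_t to Q*: (1/2)(46.8 - 12.6)(171) = 2924.1.

2924.10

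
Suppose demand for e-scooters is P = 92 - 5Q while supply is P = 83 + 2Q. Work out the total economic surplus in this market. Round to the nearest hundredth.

5.79

Setting demand equal to supply, 9 = 7Q, so Q* = 1.2857 and P* = 85.5714.
CS = (1/2)(1.2857)(6.4286) = 4.1327 and PS = (1/2)(1.2857)(2.5714) = 1.6531, so total surplus = 5.7857.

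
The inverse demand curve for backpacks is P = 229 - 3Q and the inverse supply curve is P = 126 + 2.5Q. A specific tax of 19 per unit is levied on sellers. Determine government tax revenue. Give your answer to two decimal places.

Pre-tax equilibrium: 229 - 3Q = 126 + 2.5Q gives Q* = 18.7273, P* = 172.8182.
A tax on sellers shifts supply up by 19: 229 - 3Q = 126 + 2.5Q + 19, so Q_t = 15.2727. Buyers pay P_b = 183.1818; sellers receive P_s = P_b - 19 = 164.1818.
Revenue is the tax times quantity traded: 19 x 15.2727 = 290.1818.

290.18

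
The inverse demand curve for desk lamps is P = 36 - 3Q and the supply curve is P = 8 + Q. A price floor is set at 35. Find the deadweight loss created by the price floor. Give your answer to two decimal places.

88.89

Without the control, 36 - 3Q = 8 + Q so Q* = 7 and P* = 15.
At P = 35, buyers demand (36 - 35)/3 = 0.3333 while sellers would supply more, so the quantity traded is 0.3333 at price 35.
The lost-trades triangle has base Q* - 0.3333 = 6.6667 and height equal to the gap between the curves at Q = 0.3333, which is 35 - 8.3333 = 26.6667. DWL = (1/2)(6.6667)(26.6667) = 88.8889.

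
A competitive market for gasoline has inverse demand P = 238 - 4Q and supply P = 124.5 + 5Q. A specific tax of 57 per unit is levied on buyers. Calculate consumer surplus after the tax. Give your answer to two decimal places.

Pre-tax equilibrium: 238 - 4Q = 124.5 + 5Q gives Q* = 12.6111, P* = 187.5556.
With the tax, buyers' net willingness to pay falls by 57: (238 - 57) - 4Q = 124.5 + 5Q, so Q_t = 6.2778. Buyers pay P_b = 212.8889; sellers receive P_s = P_b - 57 = 155.8889.
Consumer surplus is the triangle under demand above P_b: (1/2)(6.2778)(238 - 212.8889) = 78.821.

78.82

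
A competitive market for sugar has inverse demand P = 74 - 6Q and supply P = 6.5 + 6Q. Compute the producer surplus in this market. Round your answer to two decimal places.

94.92

Setting demand equal to supply, 67.5 = 12Q, so Q* = 5.625 and P* = 40.25.
The supply curve's price intercept is 6.5, so PS = (1/2)(Q*)(P* - 6.5) = (1/2)(5.625)(33.75) = 94.9219.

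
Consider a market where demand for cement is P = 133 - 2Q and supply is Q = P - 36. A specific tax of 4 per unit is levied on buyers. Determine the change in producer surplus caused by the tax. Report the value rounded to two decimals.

-42.22

Rewriting supply in inverse form: P = 36 + Q.
Pre-tax equilibrium: 133 - 2Q = 36 + Q gives Q* = 32.3333, P* = 68.3333.
With the tax, buyers' net willingness to pay falls by 4: (133 - 4) - 2Q = 36 + Q, so Q_t = 31. Buyers pay P_b = 71; sellers receive P_s = P_b - 4 = 67.
PS falls from (1/2)(32.3333)(32.3333) = 522.7222 to (1/2)(31)(31) = 480.5, a change of -42.2222.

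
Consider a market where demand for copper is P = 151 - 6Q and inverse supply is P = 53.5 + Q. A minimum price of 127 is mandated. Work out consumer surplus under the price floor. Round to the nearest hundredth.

48.00

Free-market equilibrium: 151 - 6Q = 53.5 + Q gives Q* = 13.9286, P* = 67.4286.
At the floor price 127, quantity demanded is (151 - 127)/6 = 4; demand is the short side, so Q = 4 trades at P = 127.
CS is the triangle under demand above 127: (1/2)(4)(151 - 127) = 48.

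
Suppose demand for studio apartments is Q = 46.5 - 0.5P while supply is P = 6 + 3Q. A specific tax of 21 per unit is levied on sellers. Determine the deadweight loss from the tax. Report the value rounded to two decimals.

44.10

Rewriting demand in inverse form: P = 93 - 2Q.
Without the tax, 93 - 2Q = 6 + 3Q so Q* = 17.4 and P* = 58.2.
With the tax, sellers need 21 more per unit: 93 - 2Q = 6 + 3Q + 21, so Q_t = 13.2. Buyers pay P_b = 66.6; sellers receive P_s = P_b - 21 = 45.6.
Deadweight loss is the triangle between the curves from Q_t to Q*: (1/2)(17.4 - 13.2)(21) = 44.1.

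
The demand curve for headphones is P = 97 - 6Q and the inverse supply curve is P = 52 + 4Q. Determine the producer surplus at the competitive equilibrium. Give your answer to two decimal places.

Setting demand equal to supply, 45 = 10Q, so Q* = 4.5 and P* = 70.
PS is the area between P* and the supply curve from 0 to Q*: (1/2)(4.5)(18) = 40.5.

40.50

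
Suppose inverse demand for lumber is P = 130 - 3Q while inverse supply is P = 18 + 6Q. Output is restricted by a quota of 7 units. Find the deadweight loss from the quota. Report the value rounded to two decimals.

Unrestricted equilibrium: Q* = (130 - 18)/(3 + 6) = 12.4444.
At Q = 7 the demand price is 130 - 3(7) = 109 and the supply price is 18 + 6(7) = 60.
Deadweight loss is the triangle between the curves from 7 to 12.4444: (1/2)(109 - 60)(12.4444 - 7) = 133.3889.

133.39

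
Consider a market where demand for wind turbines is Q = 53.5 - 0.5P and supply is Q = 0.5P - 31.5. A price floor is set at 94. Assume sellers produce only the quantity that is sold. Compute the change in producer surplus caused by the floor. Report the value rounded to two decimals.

38.25

Rewriting demand in inverse form: P = 107 - 2Q.
Rewriting supply in inverse form: P = 63 + 2Q.
Free-market equilibrium: 107 - 2Q = 63 + 2Q gives Q* = 11, P* = 85.
At the floor price 94, quantity demanded is (107 - 94)/2 = 6.5; demand is the short side, so Q = 6.5 trades at P = 94.
PS goes from (1/2)(11)(22) = 121 to 159.25 (computed as (94 - 63)(6.5) - (1/2)(2)(6.5)^2), a change of 38.25.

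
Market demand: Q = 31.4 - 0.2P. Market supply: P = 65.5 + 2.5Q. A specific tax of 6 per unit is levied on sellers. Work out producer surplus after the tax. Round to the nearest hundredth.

162.45

Rewriting demand in inverse form: P = 157 - 5Q.
Without the tax, 157 - 5Q = 65.5 + 2.5Q so Q* = 12.2 and P* = 96.
A tax on sellers shifts supply up by 6: 157 - 5Q = 65.5 + 2.5Q + 6, so Q_t = 11.4. Buyers pay P_b = 100; sellers receive P_s = P_b - 6 = 94.
PS = (1/2)(Q_t)(P_s - 65.5) = (1/2)(11.4)(28.5) = 162.45.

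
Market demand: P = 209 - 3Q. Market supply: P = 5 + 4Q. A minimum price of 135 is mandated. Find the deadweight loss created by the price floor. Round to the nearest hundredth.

70.13

Without the control, 209 - 3Q = 5 + 4Q so Q* = 29.1429 and P* = 121.5714.
At P = 135, buyers demand (209 - 135)/3 = 24.6667 while sellers would supply more, so the quantity traded is 24.6667 at price 135.
At Q = 24.6667 the demand price is 135 and the supply price is 103.6667. Deadweight loss is the triangle between the curves from 24.6667 to 29.1429: (1/2)(135 - 103.6667)(29.1429 - 24.6667) = 70.127.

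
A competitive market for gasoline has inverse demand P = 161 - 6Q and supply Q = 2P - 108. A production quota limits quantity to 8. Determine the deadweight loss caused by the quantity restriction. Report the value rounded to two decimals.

232.69

Rewriting supply in inverse form: P = 54 + 0.5Q.
Without the quota, 161 - 6Q = 54 + 0.5Q gives Q* = 16.4615.
At Q = 8 the demand price is 161 - 6(8) = 113 and the supply price is 54 + 0.5(8) = 58.
Deadweight loss is the triangle between the curves from 8 to 16.4615: (1/2)(113 - 58)(16.4615 - 8) = 232.6923.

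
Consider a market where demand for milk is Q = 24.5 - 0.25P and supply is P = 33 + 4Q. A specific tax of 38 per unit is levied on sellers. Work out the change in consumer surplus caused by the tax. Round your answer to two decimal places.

Rewriting demand in inverse form: P = 98 - 4Q.
Without the tax, 98 - 4Q = 33 + 4Q so Q* = 8.125 and P* = 65.5.
A tax on sellers shifts supply up by 38: 98 - 4Q = 33 + 4Q + 38, so Q_t = 3.375. Buyers pay P_b = 84.5; sellers receive P_s = P_b - 38 = 46.5.
CS falls from (1/2)(8.125)(32.5) = 132.0312 to (1/2)(3.375)(13.5) = 22.7812, a change of -109.25.

-109.25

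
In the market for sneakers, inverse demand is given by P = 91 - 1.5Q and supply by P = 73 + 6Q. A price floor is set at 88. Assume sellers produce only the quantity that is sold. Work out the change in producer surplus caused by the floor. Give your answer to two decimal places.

Without the control, 91 - 1.5Q = 73 + 6Q so Q* = 2.4 and P* = 87.4.
At the floor price 88, quantity demanded is (91 - 88)/1.5 = 2; demand is the short side, so Q = 2 trades at P = 88.
PS goes from (1/2)(2.4)(14.4) = 17.28 to 18 (computed as (88 - 73)(2) - (1/2)(6)(2)^2), a change of 0.72.

0.72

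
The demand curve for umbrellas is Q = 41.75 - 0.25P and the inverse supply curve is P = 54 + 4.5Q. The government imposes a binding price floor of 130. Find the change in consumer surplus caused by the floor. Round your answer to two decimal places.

-182.34

Rewriting demand in inverse form: P = 167 - 4Q.
Free-market equilibrium: 167 - 4Q = 54 + 4.5Q gives Q* = 13.2941, P* = 113.8235.
At P = 130, buyers demand (167 - 130)/4 = 9.25 while sellers would supply more, so the quantity traded is 9.25 at price 130.
CS goes from (1/2)(13.2941)(53.1765) = 353.4671 to 171.125 (computed as (167 - 130)(9.25) - (1/2)(4)(9.25)^2), a change of -182.3421.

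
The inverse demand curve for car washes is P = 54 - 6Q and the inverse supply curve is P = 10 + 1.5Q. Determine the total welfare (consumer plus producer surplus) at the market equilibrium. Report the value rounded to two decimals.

Equilibrium: 54 - 6Q = 10 + 1.5Q, so Q* = 5.8667 and P* = 18.8.
Total surplus is the full triangle between the curves from 0 to Q*: (1/2)(5.8667)(54 - 10) = 129.0667.

129.07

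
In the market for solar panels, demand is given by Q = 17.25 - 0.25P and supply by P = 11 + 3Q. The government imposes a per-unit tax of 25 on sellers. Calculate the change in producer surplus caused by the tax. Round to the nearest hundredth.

Rewriting demand in inverse form: P = 69 - 4Q.
Pre-tax equilibrium: 69 - 4Q = 11 + 3Q gives Q* = 8.2857, P* = 35.8571.
With the tax, sellers need 25 more per unit: 69 - 4Q = 11 + 3Q + 25, so Q_t = 4.7143. Buyers pay P_b = 50.1429; sellers receive P_s = P_b - 25 = 25.1429.
PS falls from (1/2)(8.2857)(24.8571) = 102.9796 to (1/2)(4.7143)(14.1429) = 33.3367, a change of -69.6429.

-69.64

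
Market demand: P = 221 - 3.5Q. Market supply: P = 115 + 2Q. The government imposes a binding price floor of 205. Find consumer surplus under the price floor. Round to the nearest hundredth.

Free-market equilibrium: 221 - 3.5Q = 115 + 2Q gives Q* = 19.2727, P* = 153.5455.
At the floor price 205, quantity demanded is (221 - 205)/3.5 = 4.5714; demand is the short side, so Q = 4.5714 trades at P = 205.
CS is the triangle under demand above 205: (1/2)(4.5714)(221 - 205) = 36.5714.

36.57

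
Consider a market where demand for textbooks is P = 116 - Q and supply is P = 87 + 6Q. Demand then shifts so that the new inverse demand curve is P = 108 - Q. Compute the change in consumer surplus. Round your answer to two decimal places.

-4.08

Initial equilibrium: Q_0 = 4.1429, P_0 = 111.8571; CS_0 = (1/2)(4.1429)(4.1429) = 8.5816, PS_0 = (1/2)(4.1429)(24.8571) = 51.4898.
New equilibrium: 108 - Q = 87 + 6Q gives Q_1 = 3, P_1 = 105; CS_1 = 4.5, PS_1 = 27.
Change in consumer surplus = 4.5 - 8.5816 = -4.0816.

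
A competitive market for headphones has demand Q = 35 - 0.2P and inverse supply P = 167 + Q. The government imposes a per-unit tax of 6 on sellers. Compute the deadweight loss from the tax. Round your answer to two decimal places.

Rewriting demand in inverse form: P = 175 - 5Q.
Without the tax, 175 - 5Q = 167 + Q so Q* = 1.3333 and P* = 168.3333.
A tax on sellers shifts supply up by 6: 175 - 5Q = 167 + Q + 6, so Q_t = 0.3333. Buyers pay P_b = 173.3333; sellers receive P_s = P_b - 6 = 167.3333.
Deadweight loss is the triangle between the curves from Q_t to Q*: (1/2)(1.3333 - 0.3333)(6) = 3.

3.00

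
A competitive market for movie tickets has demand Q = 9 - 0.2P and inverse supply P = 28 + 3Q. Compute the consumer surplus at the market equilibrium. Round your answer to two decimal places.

Rewriting demand in inverse form: P = 45 - 5Q.
Setting demand equal to supply, 17 = 8Q, so Q* = 2.125 and P* = 34.375.
The demand choke price is 45, so CS = (1/2)(Q*)(45 - P*) = (1/2)(2.125)(10.625) = 11.2891.

11.29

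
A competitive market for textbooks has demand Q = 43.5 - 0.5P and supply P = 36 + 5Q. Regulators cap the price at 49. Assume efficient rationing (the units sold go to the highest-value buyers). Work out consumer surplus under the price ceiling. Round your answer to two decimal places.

Rewriting demand in inverse form: P = 87 - 2Q.
Free-market equilibrium: 87 - 2Q = 36 + 5Q gives Q* = 7.2857, P* = 72.4286.
At the ceiling price 49, quantity supplied is (49 - 36)/5 = 2.6; supply is the short side, so Q = 2.6 trades at P = 49.
The demand price at Q = 2.6 is 81.8. CS is the trapezoid between demand and 49 over [0, 2.6]: (1/2)[(87 - 49) + (81.8 - 49)](2.6) = 92.04.

92.04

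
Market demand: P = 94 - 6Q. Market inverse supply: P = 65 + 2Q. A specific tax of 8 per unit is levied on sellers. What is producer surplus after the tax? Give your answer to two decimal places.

Pre-tax equilibrium: 94 - 6Q = 65 + 2Q gives Q* = 3.625, P* = 72.25.
With the tax, sellers need 8 more per unit: 94 - 6Q = 65 + 2Q + 8, so Q_t = 2.625. Buyers pay P_b = 78.25; sellers receive P_s = P_b - 8 = 70.25.
Producer surplus is the triangle above supply below P_s: (1/2)(2.625)(70.25 - 65) = 6.8906.

6.89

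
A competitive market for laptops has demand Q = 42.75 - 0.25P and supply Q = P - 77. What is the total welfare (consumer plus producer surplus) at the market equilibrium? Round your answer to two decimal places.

883.60

Rewriting demand in inverse form: P = 171 - 4Q.
Rewriting supply in inverse form: P = 77 + Q.
Set 171 - 4Q = 77 + Q, which gives 94 = 5Q, so Q* = 18.8 and P* = 171 - 4(18.8) = 95.8.
Total surplus is the full triangle between the curves from 0 to Q*: (1/2)(18.8)(171 - 77) = 883.6.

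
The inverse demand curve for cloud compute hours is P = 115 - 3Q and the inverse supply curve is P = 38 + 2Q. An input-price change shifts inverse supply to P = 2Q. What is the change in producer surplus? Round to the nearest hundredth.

291.84

Initial equilibrium: Q_0 = 15.4, P_0 = 68.8; CS_0 = (1/2)(15.4)(46.2) = 355.74, PS_0 = (1/2)(15.4)(30.8) = 237.16.
New equilibrium: 115 - 3Q = 2Q gives Q_1 = 23, P_1 = 46; CS_1 = 793.5, PS_1 = 529.
Change in producer surplus = 529 - 237.16 = 291.84.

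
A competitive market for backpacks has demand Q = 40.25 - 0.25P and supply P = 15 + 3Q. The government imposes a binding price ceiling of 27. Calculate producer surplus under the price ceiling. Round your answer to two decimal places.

24.00

Rewriting demand in inverse form: P = 161 - 4Q.
Without the control, 161 - 4Q = 15 + 3Q so Q* = 20.8571 and P* = 77.5714.
At P = 27, sellers supply (27 - 15)/3 = 4 while buyers want more, so the quantity traded is 4 at price 27.
PS is the triangle above supply below 27: (1/2)(4)(27 - 15) = 24.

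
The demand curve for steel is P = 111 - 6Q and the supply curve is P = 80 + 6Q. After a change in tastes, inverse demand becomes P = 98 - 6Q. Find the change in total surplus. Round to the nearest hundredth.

Initial equilibrium: Q_0 = 2.5833, P_0 = 95.5; CS_0 = (1/2)(2.5833)(15.5) = 20.0208, PS_0 = (1/2)(2.5833)(15.5) = 20.0208.
New equilibrium: 98 - 6Q = 80 + 6Q gives Q_1 = 1.5, P_1 = 89; CS_1 = 6.75, PS_1 = 6.75.
Change in total surplus = (6.75 + 6.75) - (20.0208 + 20.0208) = -26.5417.

-26.54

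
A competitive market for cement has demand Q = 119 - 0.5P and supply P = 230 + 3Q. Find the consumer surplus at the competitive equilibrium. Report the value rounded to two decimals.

2.56

Rewriting demand in inverse form: P = 238 - 2Q.
Set 238 - 2Q = 230 + 3Q, which gives 8 = 5Q, so Q* = 1.6 and P* = 238 - 2(1.6) = 234.8.
CS is the area between the demand curve and P* from 0 to Q*: (1/2)(1.6)(3.2) = 2.56.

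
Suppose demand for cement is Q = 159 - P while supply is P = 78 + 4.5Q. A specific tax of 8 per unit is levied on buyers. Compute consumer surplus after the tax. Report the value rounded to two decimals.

Rewriting demand in inverse form: P = 159 - Q.
Without the tax, 159 - Q = 78 + 4.5Q so Q* = 14.7273 and P* = 144.2727.
With the tax, buyers' net willingness to pay falls by 8: (159 - 8) - Q = 78 + 4.5Q, so Q_t = 13.2727. Buyers pay P_b = 145.7273; sellers receive P_s = P_b - 8 = 137.7273.
CS = (1/2)(Q_t)(159 - P_b) = (1/2)(13.2727)(13.2727) = 88.0826.

88.08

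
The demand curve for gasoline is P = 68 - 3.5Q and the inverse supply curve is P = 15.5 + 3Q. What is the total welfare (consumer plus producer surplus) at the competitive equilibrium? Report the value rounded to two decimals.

212.02

Set 68 - 3.5Q = 15.5 + 3Q, which gives 52.5 = 6.5Q, so Q* = 8.0769 and P* = 68 - 3.5(8.0769) = 39.7308.
Total surplus is the full triangle between the curves from 0 to Q*: (1/2)(8.0769)(68 - 15.5) = 212.0192.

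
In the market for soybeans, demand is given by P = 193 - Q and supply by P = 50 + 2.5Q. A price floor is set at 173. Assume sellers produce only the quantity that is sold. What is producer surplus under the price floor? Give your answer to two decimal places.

1960.00

Without the control, 193 - Q = 50 + 2.5Q so Q* = 40.8571 and P* = 152.1429.
At the floor price 173, quantity demanded is (193 - 173)/1 = 20; demand is the short side, so Q = 20 trades at P = 173.
The supply price at Q = 20 is 100. PS is the trapezoid between 173 and supply over [0, 20]: (1/2)[(173 - 50) + (173 - 100)](20) = 1960.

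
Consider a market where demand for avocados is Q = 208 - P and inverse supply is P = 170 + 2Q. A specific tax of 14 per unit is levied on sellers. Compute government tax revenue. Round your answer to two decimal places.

Rewriting demand in inverse form: P = 208 - Q.
Without the tax, 208 - Q = 170 + 2Q so Q* = 12.6667 and P* = 195.3333.
With the tax, sellers need 14 more per unit: 208 - Q = 170 + 2Q + 14, so Q_t = 8. Buyers pay P_b = 200; sellers receive P_s = P_b - 14 = 186.
Tax revenue = t x Q_t = 14 x 8 = 112.

112.00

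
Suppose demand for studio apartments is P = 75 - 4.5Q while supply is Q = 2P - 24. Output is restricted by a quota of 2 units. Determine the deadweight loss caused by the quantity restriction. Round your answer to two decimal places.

280.90

Rewriting supply in inverse form: P = 12 + 0.5Q.
Unrestricted equilibrium: Q* = (75 - 12)/(4.5 + 0.5) = 12.6.
At Q = 2 the demand price is 75 - 4.5(2) = 66 and the supply price is 12 + 0.5(2) = 13.
DWL = (1/2)(gap between curves at 2) x (Q* - 2) = (1/2)(53)(10.6) = 280.9.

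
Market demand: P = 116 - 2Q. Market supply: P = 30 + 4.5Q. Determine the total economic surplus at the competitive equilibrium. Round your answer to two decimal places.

Set 116 - 2Q = 30 + 4.5Q, which gives 86 = 6.5Q, so Q* = 13.2308 and P* = 116 - 2(13.2308) = 89.5385.
CS = (1/2)(13.2308)(26.4615) = 175.0533 and PS = (1/2)(13.2308)(59.5385) = 393.8698, so total surplus = 568.9231.

568.92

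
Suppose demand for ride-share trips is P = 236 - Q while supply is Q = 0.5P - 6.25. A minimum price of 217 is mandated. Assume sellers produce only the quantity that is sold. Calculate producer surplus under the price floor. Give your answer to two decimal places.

Rewriting supply in inverse form: P = 12.5 + 2Q.
Free-market equilibrium: 236 - Q = 12.5 + 2Q gives Q* = 74.5, P* = 161.5.
At P = 217, buyers demand (236 - 217)/1 = 19 while sellers would supply more, so the quantity traded is 19 at price 217.
The supply price at Q = 19 is 50.5. PS is the trapezoid between 217 and supply over [0, 19]: (1/2)[(217 - 12.5) + (217 - 50.5)](19) = 3524.5.

3524.50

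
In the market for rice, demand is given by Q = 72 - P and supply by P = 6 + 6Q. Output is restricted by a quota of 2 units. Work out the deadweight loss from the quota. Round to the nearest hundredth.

Rewriting demand in inverse form: P = 72 - Q.
Without the quota, 72 - Q = 6 + 6Q gives Q* = 9.4286.
At Q = 2 the demand price is 72 - (2) = 70 and the supply price is 6 + 6(2) = 18.
Deadweight loss is the triangle between the curves from 2 to 9.4286: (1/2)(70 - 18)(9.4286 - 2) = 193.1429.

193.14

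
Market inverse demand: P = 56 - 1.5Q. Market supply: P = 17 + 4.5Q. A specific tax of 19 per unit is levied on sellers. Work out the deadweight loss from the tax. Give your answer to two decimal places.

30.08

Pre-tax equilibrium: 56 - 1.5Q = 17 + 4.5Q gives Q* = 6.5, P* = 46.25.
A tax on sellers shifts supply up by 19: 56 - 1.5Q = 17 + 4.5Q + 19, so Q_t = 3.3333. Buyers pay P_b = 51; sellers receive P_s = P_b - 19 = 32.
Deadweight loss is the triangle between the curves from Q_t to Q*: (1/2)(6.5 - 3.3333)(19) = 30.0833.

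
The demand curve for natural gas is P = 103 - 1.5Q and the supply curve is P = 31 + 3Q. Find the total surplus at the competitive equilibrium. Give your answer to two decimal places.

Set 103 - 1.5Q = 31 + 3Q, which gives 72 = 4.5Q, so Q* = 16 and P* = 103 - 1.5(16) = 79.
CS = (1/2)(16)(24) = 192 and PS = (1/2)(16)(48) = 384, so total surplus = 576.

576.00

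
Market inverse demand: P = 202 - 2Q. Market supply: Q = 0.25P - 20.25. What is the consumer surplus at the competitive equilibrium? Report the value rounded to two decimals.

406.69

Rewriting supply in inverse form: P = 81 + 4Q.
Set 202 - 2Q = 81 + 4Q, which gives 121 = 6Q, so Q* = 20.1667 and P* = 202 - 2(20.1667) = 161.6667.
CS is the area between the demand curve and P* from 0 to Q*: (1/2)(20.1667)(40.3333) = 406.6944.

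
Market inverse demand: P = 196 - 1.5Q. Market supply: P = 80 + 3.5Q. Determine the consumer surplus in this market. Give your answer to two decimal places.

Equilibrium: 196 - 1.5Q = 80 + 3.5Q, so Q* = 23.2 and P* = 161.2.
Consumer surplus is the triangle under demand above P*: (1/2)(23.2)(196 - 161.2) = (1/2)(23.2)(34.8) = 403.68.

403.68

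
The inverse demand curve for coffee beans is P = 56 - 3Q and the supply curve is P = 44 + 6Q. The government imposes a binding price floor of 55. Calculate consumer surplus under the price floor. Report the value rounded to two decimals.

Free-market equilibrium: 56 - 3Q = 44 + 6Q gives Q* = 1.3333, P* = 52.
At P = 55, buyers demand (56 - 55)/3 = 0.3333 while sellers would supply more, so the quantity traded is 0.3333 at price 55.
CS is the triangle under demand above 55: (1/2)(0.3333)(56 - 55) = 0.1667.

0.17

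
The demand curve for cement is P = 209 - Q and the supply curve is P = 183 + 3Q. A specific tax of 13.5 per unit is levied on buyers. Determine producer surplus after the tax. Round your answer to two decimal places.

14.65

Pre-tax equilibrium: 209 - Q = 183 + 3Q gives Q* = 6.5, P* = 202.5.
A tax on buyers shifts demand down by 13.5: (209 - 13.5) - Q = 183 + 3Q, so Q_t = 3.125. Buyers pay P_b = 205.875; sellers receive P_s = P_b - 13.5 = 192.375.
Producer surplus is the triangle above supply below P_s: (1/2)(3.125)(192.375 - 183) = 14.6484.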